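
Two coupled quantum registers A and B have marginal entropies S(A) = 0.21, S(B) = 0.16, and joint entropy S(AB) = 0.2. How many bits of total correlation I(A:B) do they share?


I(A:B) = S(A) + S(B) - S(AB)
= 0.21 + 0.16 - 0.2
= 0.1700

0.1700


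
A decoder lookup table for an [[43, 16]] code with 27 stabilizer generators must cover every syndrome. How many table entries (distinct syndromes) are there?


Each stabilizer generator gives a binary (+1 or -1) measurement outcome.
With 27 independent generators:
Total syndromes = 2^27
= 134217728

134217728


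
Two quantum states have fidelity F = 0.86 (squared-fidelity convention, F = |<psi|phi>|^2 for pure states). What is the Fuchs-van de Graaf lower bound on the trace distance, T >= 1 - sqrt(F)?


Fuchs-van de Graaf (squared-fidelity convention): 1 - sqrt(F) <= T <= sqrt(1 - F).
Lower bound: T >= 1 - sqrt(F)
sqrt(F) = sqrt(0.86) = 0.9274
T >= 1 - 0.9274
T >= 0.0726

0.0726


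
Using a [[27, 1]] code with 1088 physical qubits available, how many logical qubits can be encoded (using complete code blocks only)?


Each code block uses 27 physical qubits for 1 logical qubit(s).
Number of complete blocks = floor(1088 / 27) = 40
Logical qubits = 40 * 1
= 40

40


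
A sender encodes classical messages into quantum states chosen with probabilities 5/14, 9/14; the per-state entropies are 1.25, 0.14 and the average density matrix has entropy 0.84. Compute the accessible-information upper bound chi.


chi = S(rho) - sum_i p_i * S(rho_i)
Weighted entropy = 5/14 * 1.25 + 9/14 * 0.14
= 0.5364
chi = 0.84 - 0.5364
= 0.3036

0.3036


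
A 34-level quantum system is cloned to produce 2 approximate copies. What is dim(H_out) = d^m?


Output space = H^(tensor 2) where dim(H) = 34
dim = 34^2
= 1156

1156


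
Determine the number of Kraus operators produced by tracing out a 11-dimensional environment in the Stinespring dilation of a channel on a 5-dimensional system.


Tracing out the environment in an orthonormal basis {|i>_E} gives Kraus operators K_i = <i|_E U |0>_E.
Number of Kraus operators = dim(H_env) = d_env
= 11

11


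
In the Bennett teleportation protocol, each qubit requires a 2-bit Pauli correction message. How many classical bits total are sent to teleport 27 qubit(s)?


Quantum teleportation requires 2 classical bits per qubit teleported.
27 qubit(s) -> 2 * 27 = 54 classical bits

54


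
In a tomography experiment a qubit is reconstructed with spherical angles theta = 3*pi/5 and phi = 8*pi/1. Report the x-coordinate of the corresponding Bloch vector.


theta = 1.8850, phi = 25.1327
r_x = sin(theta)*cos(phi) = 0.9511 * 1.0000
r_x = 0.9511

0.9511


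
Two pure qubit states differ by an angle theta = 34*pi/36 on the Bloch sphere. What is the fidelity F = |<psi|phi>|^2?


For states separated by angle theta on Bloch sphere:
F = cos^2(theta/2)
theta = 34*pi/36 = 2.9671
theta/2 = 1.4835
cos(theta/2) = 0.0872
F = 0.0076

0.0076


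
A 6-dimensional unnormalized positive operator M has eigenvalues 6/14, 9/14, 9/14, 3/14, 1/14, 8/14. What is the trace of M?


tr(M) = sum of eigenvalues
= 6/14 + 9/14 + 9/14 + 3/14 + 1/14 + 8/14
= 36/14
= 2.5714

2.5714


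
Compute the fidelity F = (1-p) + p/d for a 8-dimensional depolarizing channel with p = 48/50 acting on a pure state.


F = (1-p) + p/d
= (1 - 0.9600) + 0.9600/8
= 0.0400 + 0.1200
= 0.1600

0.1600


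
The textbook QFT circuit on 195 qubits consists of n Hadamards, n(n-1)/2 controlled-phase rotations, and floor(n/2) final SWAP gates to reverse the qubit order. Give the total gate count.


Hadamard gates: 195
Controlled rotations: n*(n-1)/2 = 195*194/2 = 18915
SWAP gates: floor(n/2) = floor(195/2) = 97
Total = 195 + 18915 + 97
= 19207

19207


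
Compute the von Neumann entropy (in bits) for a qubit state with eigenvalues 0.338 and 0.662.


S = -p*log2(p) - (1-p)*log2(1-p)
p = 0.3380, 1-p = 0.6620
= -0.3380 * log2(0.3380) - 0.6620 * log2(0.6620)
= -(-0.5289) - (-0.3940)
= 0.9229

0.9229


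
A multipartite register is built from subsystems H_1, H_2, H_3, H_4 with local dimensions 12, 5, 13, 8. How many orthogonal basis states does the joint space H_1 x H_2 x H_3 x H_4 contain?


dim(H_1 x H_2 x H_3 x H_4) = 12 * 5 * 13 * 8
= 60 * 13 * 8
= 780 * 8
= 6240

6240


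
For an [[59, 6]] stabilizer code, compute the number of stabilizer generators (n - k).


For an [[n,k]] stabilizer code:
Number of stabilizer generators = n - k
= 59 - 6
= 53

53


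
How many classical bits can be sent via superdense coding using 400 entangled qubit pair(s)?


Superdense coding allows 2 classical bits per shared entangled pair.
400 pair(s) -> 2 * 400 = 800 classical bits

800


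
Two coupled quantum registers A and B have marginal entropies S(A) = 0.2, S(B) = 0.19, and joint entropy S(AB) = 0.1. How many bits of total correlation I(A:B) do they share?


I(A:B) = S(A) + S(B) - S(AB)
= 0.2 + 0.19 - 0.1
= 0.2900

0.2900


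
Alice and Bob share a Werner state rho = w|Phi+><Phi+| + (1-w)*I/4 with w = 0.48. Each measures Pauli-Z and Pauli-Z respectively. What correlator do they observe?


|Phi+> = (|00> + |11>)/sqrt(2)
For the pure Bell state, <Z_A Z_B> = +1 (Bell-state Pauli correlator).
The maximally-mixed part I/4 has tr(I/4 * P tensor P) = 0 for any traceless Pauli P.
So <Z_A Z_B>_rho = w * (+1) + (1 - w) * 0
= 0.48 * (+1)
= 0.4800

0.4800


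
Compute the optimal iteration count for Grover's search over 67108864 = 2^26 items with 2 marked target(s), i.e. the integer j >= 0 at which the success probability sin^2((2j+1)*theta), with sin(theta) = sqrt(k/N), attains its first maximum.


After j Grover iterations the success probability is P(j) = sin^2((2j+1)*theta), where sin(theta) = sqrt(k/N).
N = 2^26 = 67108864, k = 2
sin(theta) = sqrt(k/N) = 0.0001726334915
theta = arcsin(sqrt(k/N)) = 0.0001726334924 rad
P(j) reaches its first maximum when (2j+1)*theta is as close as possible to pi/2, i.e. j = round(pi/(4*theta) - 1/2).
pi/(4*theta) - 1/2 = 4549.0121
(For comparison, the common estimate pi/4 * sqrt(N/k) = 4549.5121; the exact maximiser is used here.)
Optimal iterations = 4549

4549


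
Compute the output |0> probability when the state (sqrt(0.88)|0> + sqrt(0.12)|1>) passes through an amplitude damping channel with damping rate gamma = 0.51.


For amplitude damping with parameter gamma on state sqrt(a)|0> + sqrt(b)|1>:
alpha^2 = 0.88, beta^2 = 0.12
P(|0>) = alpha^2 + gamma * beta^2
= 0.88 + 0.51 * 0.12
= 0.88 + 0.0612
= 0.9412

0.9412


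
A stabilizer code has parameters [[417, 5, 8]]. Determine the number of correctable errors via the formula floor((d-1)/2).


Code parameters: [[417, 5, 8]], distance d = 8.
Number of correctable errors = floor((d-1)/2)
= floor((8 - 1)/2)
= floor(7/2)
= 3

3


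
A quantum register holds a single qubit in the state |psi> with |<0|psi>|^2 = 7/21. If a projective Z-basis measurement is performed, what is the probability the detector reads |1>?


|alpha|^2 = 7/21 = 0.3333
|beta|^2 = 1 - 7/21 = 14/21 = 0.6667
P(|1>) = |beta|^2 = 0.6667

0.6667


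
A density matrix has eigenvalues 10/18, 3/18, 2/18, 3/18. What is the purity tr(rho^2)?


tr(rho^2) = sum of eigenvalues squared
= (10/18)^2 + (3/18)^2 + (2/18)^2 + (3/18)^2
= (100 + 9 + 4 + 9) / 324
= 122/324
= 0.3765

0.3765


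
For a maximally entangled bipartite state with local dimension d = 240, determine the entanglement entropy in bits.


For a maximally entangled state in d x d:
S = log2(d) = log2(240)
= 7.9069

7.9069


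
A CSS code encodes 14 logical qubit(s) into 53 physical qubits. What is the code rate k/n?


Code rate R = k/n
= 14/53
= 0.2642

0.2642


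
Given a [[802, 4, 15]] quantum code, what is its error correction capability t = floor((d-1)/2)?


Code parameters: [[802, 4, 15]], distance d = 15.
Number of correctable errors = floor((d-1)/2)
= floor((15 - 1)/2)
= floor(14/2)
= 7

7


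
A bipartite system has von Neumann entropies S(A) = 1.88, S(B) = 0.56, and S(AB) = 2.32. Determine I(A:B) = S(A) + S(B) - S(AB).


I(A:B) = S(A) + S(B) - S(AB)
= 1.88 + 0.56 - 2.32
= 0.1200

0.1200


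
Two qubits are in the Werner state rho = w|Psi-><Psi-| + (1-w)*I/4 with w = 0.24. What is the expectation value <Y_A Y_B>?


|Psi-> = (|01> - |10>)/sqrt(2)
For the pure Bell state, <Y_A Y_B> = -1 (Bell-state Pauli correlator).
The maximally-mixed part I/4 has tr(I/4 * P tensor P) = 0 for any traceless Pauli P.
So <Y_A Y_B>_rho = w * (-1) + (1 - w) * 0
= 0.24 * (-1)
= -0.2400

-0.2400


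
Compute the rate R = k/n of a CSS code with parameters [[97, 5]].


Code rate R = k/n
= 5/97
= 0.0515

0.0515


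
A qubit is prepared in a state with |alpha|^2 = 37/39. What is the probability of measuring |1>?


|alpha|^2 = 37/39 = 0.9487
|beta|^2 = 1 - 37/39 = 2/39 = 0.0513
P(|1>) = |beta|^2 = 0.0513

0.0513


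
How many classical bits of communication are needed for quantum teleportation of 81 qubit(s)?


Quantum teleportation requires 2 classical bits per qubit teleported.
81 qubit(s) -> 2 * 81 = 162 classical bits

162


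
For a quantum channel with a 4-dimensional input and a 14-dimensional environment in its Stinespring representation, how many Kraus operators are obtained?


Tracing out the environment in an orthonormal basis {|i>_E} gives Kraus operators K_i = <i|_E U |0>_E.
Number of Kraus operators = dim(H_env) = d_env
= 14

14


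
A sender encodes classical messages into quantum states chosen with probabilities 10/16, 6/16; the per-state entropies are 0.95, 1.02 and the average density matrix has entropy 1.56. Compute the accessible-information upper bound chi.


chi = S(rho) - sum_i p_i * S(rho_i)
Weighted entropy = 10/16 * 0.95 + 6/16 * 1.02
= 0.9763
chi = 1.56 - 0.9763
= 0.5837

0.5837


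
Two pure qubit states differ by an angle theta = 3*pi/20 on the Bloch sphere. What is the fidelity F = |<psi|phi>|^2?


For states separated by angle theta on Bloch sphere:
F = cos^2(theta/2)
theta = 3*pi/20 = 0.4712
theta/2 = 0.2356
cos(theta/2) = 0.9724
F = 0.9455

0.9455


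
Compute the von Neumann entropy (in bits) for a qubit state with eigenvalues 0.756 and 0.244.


S = -p*log2(p) - (1-p)*log2(1-p)
p = 0.7560, 1-p = 0.2440
= -0.7560 * log2(0.7560) - 0.2440 * log2(0.2440)
= -(-0.3051) - (-0.4966)
= 0.8016

0.8016


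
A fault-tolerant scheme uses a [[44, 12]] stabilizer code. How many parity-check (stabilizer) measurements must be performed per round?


For an [[n,k]] stabilizer code:
Number of stabilizer generators = n - k
= 44 - 12
= 32

32


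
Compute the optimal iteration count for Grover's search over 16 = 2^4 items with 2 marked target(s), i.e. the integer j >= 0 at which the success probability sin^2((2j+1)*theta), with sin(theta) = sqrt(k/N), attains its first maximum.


After j Grover iterations the success probability is P(j) = sin^2((2j+1)*theta), where sin(theta) = sqrt(k/N).
N = 2^4 = 16, k = 2
sin(theta) = sqrt(k/N) = 0.3535533906
theta = arcsin(sqrt(k/N)) = 0.3613671239 rad
P(j) reaches its first maximum when (2j+1)*theta is as close as possible to pi/2, i.e. j = round(pi/(4*theta) - 1/2).
pi/(4*theta) - 1/2 = 1.6734
(For comparison, the common estimate pi/4 * sqrt(N/k) = 2.2214; the exact maximiser is used here.)
Optimal iterations = 2

2


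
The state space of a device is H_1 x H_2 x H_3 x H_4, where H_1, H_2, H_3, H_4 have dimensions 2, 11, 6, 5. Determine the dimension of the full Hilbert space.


dim(H_1 x H_2 x H_3 x H_4) = 2 * 11 * 6 * 5
= 22 * 6 * 5
= 132 * 5
= 660

660


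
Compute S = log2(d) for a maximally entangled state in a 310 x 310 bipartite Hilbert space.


For a maximally entangled state in d x d:
S = log2(d) = log2(310)
= 8.2761

8.2761


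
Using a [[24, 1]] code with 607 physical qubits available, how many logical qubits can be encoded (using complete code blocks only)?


Each code block uses 24 physical qubits for 1 logical qubit(s).
Number of complete blocks = floor(607 / 24) = 25
Logical qubits = 25 * 1
= 25

25


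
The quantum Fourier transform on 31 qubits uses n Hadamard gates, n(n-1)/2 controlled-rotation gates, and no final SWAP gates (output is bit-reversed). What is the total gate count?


Hadamard gates: 31
Controlled rotations: n*(n-1)/2 = 31*30/2 = 465
SWAP gates: 0 (omitted)
Total = 31 + 465
= 496

496


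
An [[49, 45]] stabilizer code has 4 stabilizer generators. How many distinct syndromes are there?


Each stabilizer generator gives a binary (+1 or -1) measurement outcome.
With 4 independent generators:
Total syndromes = 2^4
= 16

16


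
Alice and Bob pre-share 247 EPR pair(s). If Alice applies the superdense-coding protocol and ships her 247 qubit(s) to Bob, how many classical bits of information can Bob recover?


Superdense coding allows 2 classical bits per shared entangled pair.
247 pair(s) -> 2 * 247 = 494 classical bits

494


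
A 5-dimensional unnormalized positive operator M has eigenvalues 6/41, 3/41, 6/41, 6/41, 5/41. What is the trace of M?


tr(M) = sum of eigenvalues
= 6/41 + 3/41 + 6/41 + 6/41 + 5/41
= 26/41
= 0.6341

0.6341


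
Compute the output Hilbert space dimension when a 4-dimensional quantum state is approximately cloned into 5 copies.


Output space = H^(tensor 5) where dim(H) = 4
dim = 4^5
= 16 (after 2 factors)
= 64 (after 3 factors)
= 256 (after 4 factors)
= 1024 (after 5 factors)
= 1024

1024


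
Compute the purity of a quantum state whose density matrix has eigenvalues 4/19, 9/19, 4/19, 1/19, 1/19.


tr(rho^2) = sum of eigenvalues squared
= (4/19)^2 + (9/19)^2 + (4/19)^2 + (1/19)^2 + (1/19)^2
= (16 + 81 + 16 + 1 + 1) / 361
= 115/361
= 0.3186

0.3186


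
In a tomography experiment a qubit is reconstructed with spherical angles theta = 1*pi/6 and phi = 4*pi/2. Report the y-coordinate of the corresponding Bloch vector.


theta = 0.5236, phi = 6.2832
r_y = sin(theta)*sin(phi) = 0.5000 * 0.0000
r_y = 0.0000

0.0000


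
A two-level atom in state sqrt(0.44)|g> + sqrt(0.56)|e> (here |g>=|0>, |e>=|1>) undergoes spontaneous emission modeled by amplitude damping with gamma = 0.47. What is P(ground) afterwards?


For amplitude damping with parameter gamma on state sqrt(a)|0> + sqrt(b)|1>:
alpha^2 = 0.44, beta^2 = 0.56
P(|0>) = alpha^2 + gamma * beta^2
= 0.44 + 0.47 * 0.56
= 0.44 + 0.2632
= 0.7032

0.7032


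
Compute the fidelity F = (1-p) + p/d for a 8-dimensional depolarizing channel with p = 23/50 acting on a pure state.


F = (1-p) + p/d
= (1 - 0.4600) + 0.4600/8
= 0.5400 + 0.0575
= 0.5975

0.5975


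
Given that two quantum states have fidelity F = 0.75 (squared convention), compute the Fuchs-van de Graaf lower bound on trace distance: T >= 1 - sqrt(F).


Fuchs-van de Graaf (squared-fidelity convention): 1 - sqrt(F) <= T <= sqrt(1 - F).
Lower bound: T >= 1 - sqrt(F)
sqrt(F) = sqrt(0.75) = 0.8660
T >= 1 - 0.8660
T >= 0.1340

0.1340


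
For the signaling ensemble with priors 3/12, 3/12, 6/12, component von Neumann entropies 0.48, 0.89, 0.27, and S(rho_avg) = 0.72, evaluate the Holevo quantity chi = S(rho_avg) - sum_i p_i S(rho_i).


chi = S(rho) - sum_i p_i * S(rho_i)
Weighted entropy = 3/12 * 0.48 + 3/12 * 0.89 + 6/12 * 0.27
= 0.4775
chi = 0.72 - 0.4775
= 0.2425

0.2425


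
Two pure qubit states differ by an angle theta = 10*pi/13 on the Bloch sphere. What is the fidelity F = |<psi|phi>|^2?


For states separated by angle theta on Bloch sphere:
F = cos^2(theta/2)
theta = 10*pi/13 = 2.4166
theta/2 = 1.2083
cos(theta/2) = 0.3546
F = 0.1257

0.1257


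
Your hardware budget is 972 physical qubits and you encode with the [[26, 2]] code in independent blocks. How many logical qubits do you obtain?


Each code block uses 26 physical qubits for 2 logical qubit(s).
Number of complete blocks = floor(972 / 26) = 37
Logical qubits = 37 * 2
= 74

74


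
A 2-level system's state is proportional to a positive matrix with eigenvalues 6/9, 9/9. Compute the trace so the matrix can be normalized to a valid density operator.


tr(M) = sum of eigenvalues
= 6/9 + 9/9
= 15/9
= 1.6667

1.6667


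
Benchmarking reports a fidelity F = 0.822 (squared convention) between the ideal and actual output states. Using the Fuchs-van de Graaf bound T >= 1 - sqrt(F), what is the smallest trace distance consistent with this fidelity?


Fuchs-van de Graaf (squared-fidelity convention): 1 - sqrt(F) <= T <= sqrt(1 - F).
Lower bound: T >= 1 - sqrt(F)
sqrt(F) = sqrt(0.822) = 0.9066
T >= 1 - 0.9066
T >= 0.0934

0.0934


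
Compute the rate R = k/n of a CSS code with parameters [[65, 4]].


Code rate R = k/n
= 4/65
= 0.0615

0.0615


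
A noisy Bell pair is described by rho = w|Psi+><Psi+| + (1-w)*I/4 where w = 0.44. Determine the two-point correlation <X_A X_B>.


|Psi+> = (|01> + |10>)/sqrt(2)
For the pure Bell state, <X_A X_B> = +1 (Bell-state Pauli correlator).
The maximally-mixed part I/4 has tr(I/4 * P tensor P) = 0 for any traceless Pauli P.
So <X_A X_B>_rho = w * (+1) + (1 - w) * 0
= 0.44 * (+1)
= 0.4400

0.4400


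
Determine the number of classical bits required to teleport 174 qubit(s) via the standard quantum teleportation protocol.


Quantum teleportation requires 2 classical bits per qubit teleported.
174 qubit(s) -> 2 * 174 = 348 classical bits

348


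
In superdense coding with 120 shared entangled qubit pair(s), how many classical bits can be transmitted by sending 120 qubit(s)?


Superdense coding allows 2 classical bits per shared entangled pair.
120 pair(s) -> 2 * 120 = 240 classical bits

240


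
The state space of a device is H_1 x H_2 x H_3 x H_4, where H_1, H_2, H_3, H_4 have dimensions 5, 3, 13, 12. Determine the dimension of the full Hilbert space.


dim(H_1 x H_2 x H_3 x H_4) = 5 * 3 * 13 * 12
= 15 * 13 * 12
= 195 * 12
= 2340

2340


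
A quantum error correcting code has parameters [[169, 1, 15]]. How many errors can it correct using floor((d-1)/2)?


Code parameters: [[169, 1, 15]], distance d = 15.
Number of correctable errors = floor((d-1)/2)
= floor((15 - 1)/2)
= floor(14/2)
= 7

7


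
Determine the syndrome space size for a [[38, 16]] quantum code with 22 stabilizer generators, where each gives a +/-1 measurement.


Each stabilizer generator gives a binary (+1 or -1) measurement outcome.
With 22 independent generators:
Total syndromes = 2^22
= 4194304

4194304


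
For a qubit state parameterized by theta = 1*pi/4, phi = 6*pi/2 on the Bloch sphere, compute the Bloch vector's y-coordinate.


theta = 0.7854, phi = 9.4248
r_y = sin(theta)*sin(phi) = 0.7071 * 0.0000
r_y = 0.0000

0.0000


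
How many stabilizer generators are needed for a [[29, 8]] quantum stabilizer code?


For an [[n,k]] stabilizer code:
Number of stabilizer generators = n - k
= 29 - 8
= 21

21


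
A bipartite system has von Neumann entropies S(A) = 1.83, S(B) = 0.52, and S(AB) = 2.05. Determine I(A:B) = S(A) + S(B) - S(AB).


I(A:B) = S(A) + S(B) - S(AB)
= 1.83 + 0.52 - 2.05
= 0.3000

0.3000


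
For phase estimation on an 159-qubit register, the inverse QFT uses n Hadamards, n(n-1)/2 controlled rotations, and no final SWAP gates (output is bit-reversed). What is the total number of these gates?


Hadamard gates: 159
Controlled rotations: n*(n-1)/2 = 159*158/2 = 12561
SWAP gates: 0 (omitted)
Total = 159 + 12561
= 12720

12720


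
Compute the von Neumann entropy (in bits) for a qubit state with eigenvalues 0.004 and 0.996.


S = -p*log2(p) - (1-p)*log2(1-p)
p = 0.0040, 1-p = 0.9960
= -0.0040 * log2(0.0040) - 0.9960 * log2(0.9960)
= -(-0.0319) - (-0.0058)
= 0.0376

0.0376


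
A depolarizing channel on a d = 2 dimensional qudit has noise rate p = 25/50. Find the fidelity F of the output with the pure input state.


F = (1-p) + p/d
= (1 - 0.5000) + 0.5000/2
= 0.5000 + 0.2500
= 0.7500

0.7500


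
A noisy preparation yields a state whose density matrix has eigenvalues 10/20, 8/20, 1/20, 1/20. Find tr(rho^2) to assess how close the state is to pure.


tr(rho^2) = sum of eigenvalues squared
= (10/20)^2 + (8/20)^2 + (1/20)^2 + (1/20)^2
= (100 + 64 + 1 + 1) / 400
= 166/400
= 0.4150

0.4150


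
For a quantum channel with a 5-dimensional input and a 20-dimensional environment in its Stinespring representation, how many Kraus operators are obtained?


Tracing out the environment in an orthonormal basis {|i>_E} gives Kraus operators K_i = <i|_E U |0>_E.
Number of Kraus operators = dim(H_env) = d_env
= 20

20


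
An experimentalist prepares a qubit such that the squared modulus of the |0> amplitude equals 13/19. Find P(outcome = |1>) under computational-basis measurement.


|alpha|^2 = 13/19 = 0.6842
|beta|^2 = 1 - 13/19 = 6/19 = 0.3158
P(|1>) = |beta|^2 = 0.3158

0.3158


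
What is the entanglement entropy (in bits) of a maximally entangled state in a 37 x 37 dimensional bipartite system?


For a maximally entangled state in d x d:
S = log2(d) = log2(37)
= 5.2095

5.2095


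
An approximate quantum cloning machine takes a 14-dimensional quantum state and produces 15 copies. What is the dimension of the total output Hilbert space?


Output space = H^(tensor 15) where dim(H) = 14
dim = 14^15
= 196 (after 2 factors)
= 2744 (after 3 factors)
= 38416 (after 4 factors)
= 537824 (after 5 factors)
= 7529536 (after 6 factors)
= 105413504 (after 7 factors)
= 1475789056 (after 8 factors)
= 20661046784 (after 9 factors)
= 289254654976 (after 10 factors)
= 4049565169664 (after 11 factors)
= 56693912375296 (after 12 factors)
= 793714773254144 (after 13 factors)
= 11112006825558016 (after 14 factors)
= 155568095557812224 (after 15 factors)
= 155568095557812224

155568095557812224


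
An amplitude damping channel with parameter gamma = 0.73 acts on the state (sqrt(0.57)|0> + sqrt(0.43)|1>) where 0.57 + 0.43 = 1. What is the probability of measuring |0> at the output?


For amplitude damping with parameter gamma on state sqrt(a)|0> + sqrt(b)|1>:
alpha^2 = 0.57, beta^2 = 0.43
P(|0>) = alpha^2 + gamma * beta^2
= 0.57 + 0.73 * 0.43
= 0.57 + 0.3139
= 0.8839

0.8839


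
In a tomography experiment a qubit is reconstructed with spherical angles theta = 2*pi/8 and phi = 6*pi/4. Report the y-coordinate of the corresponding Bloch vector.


theta = 0.7854, phi = 4.7124
r_y = sin(theta)*sin(phi) = 0.7071 * -1.0000
r_y = -0.7071

-0.7071


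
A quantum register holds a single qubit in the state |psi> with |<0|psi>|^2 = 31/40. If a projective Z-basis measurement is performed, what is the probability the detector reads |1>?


|alpha|^2 = 31/40 = 0.7750
|beta|^2 = 1 - 31/40 = 9/40 = 0.2250
P(|1>) = |beta|^2 = 0.2250

0.2250


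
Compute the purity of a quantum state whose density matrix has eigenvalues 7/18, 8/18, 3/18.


tr(rho^2) = sum of eigenvalues squared
= (7/18)^2 + (8/18)^2 + (3/18)^2
= (49 + 64 + 9) / 324
= 122/324
= 0.3765

0.3765


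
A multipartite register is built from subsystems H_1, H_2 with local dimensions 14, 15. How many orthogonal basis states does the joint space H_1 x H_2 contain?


dim(H_1 x H_2) = 14 * 15
= 210

210


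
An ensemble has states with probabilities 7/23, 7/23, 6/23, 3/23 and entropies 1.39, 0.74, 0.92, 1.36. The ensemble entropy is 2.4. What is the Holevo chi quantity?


chi = S(rho) - sum_i p_i * S(rho_i)
Weighted entropy = 7/23 * 1.39 + 7/23 * 0.74 + 6/23 * 0.92 + 3/23 * 1.36
= 1.0657
chi = 2.4 - 1.0657
= 1.3343

1.3343


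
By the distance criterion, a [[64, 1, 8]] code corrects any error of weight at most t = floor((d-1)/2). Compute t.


Code parameters: [[64, 1, 8]], distance d = 8.
Number of correctable errors = floor((d-1)/2)
= floor((8 - 1)/2)
= floor(7/2)
= 3

3


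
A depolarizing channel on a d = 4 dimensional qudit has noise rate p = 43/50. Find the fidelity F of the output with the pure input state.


F = (1-p) + p/d
= (1 - 0.8600) + 0.8600/4
= 0.1400 + 0.2150
= 0.3550

0.3550


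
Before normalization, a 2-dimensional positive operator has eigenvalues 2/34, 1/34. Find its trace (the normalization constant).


tr(M) = sum of eigenvalues
= 2/34 + 1/34
= 3/34
= 0.0882

0.0882


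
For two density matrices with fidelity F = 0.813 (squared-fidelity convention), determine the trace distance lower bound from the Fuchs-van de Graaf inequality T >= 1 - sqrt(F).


Fuchs-van de Graaf (squared-fidelity convention): 1 - sqrt(F) <= T <= sqrt(1 - F).
Lower bound: T >= 1 - sqrt(F)
sqrt(F) = sqrt(0.813) = 0.9017
T >= 1 - 0.9017
T >= 0.0983

0.0983


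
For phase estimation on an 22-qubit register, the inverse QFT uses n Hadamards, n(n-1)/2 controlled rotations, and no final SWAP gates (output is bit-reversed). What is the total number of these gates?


Hadamard gates: 22
Controlled rotations: n*(n-1)/2 = 22*21/2 = 231
SWAP gates: 0 (omitted)
Total = 22 + 231
= 253

253


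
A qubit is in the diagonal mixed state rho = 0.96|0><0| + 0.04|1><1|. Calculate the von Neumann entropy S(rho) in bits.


S = -p*log2(p) - (1-p)*log2(1-p)
p = 0.9600, 1-p = 0.0400
= -0.9600 * log2(0.9600) - 0.0400 * log2(0.0400)
= -(-0.0565) - (-0.1858)
= 0.2423

0.2423


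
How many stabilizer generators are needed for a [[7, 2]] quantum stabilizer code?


For an [[n,k]] stabilizer code:
Number of stabilizer generators = n - k
= 7 - 2
= 5

5


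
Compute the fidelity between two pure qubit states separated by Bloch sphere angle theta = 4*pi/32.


For states separated by angle theta on Bloch sphere:
F = cos^2(theta/2)
theta = 4*pi/32 = 0.3927
theta/2 = 0.1963
cos(theta/2) = 0.9808
F = 0.9619

0.9619


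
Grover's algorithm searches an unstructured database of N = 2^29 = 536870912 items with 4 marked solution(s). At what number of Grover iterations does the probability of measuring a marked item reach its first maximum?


After j Grover iterations the success probability is P(j) = sin^2((2j+1)*theta), where sin(theta) = sqrt(k/N).
N = 2^29 = 536870912, k = 4
sin(theta) = sqrt(k/N) = 8.631674575e-05
theta = arcsin(sqrt(k/N)) = 8.631674586e-05 rad
P(j) reaches its first maximum when (2j+1)*theta is as close as possible to pi/2, i.e. j = round(pi/(4*theta) - 1/2).
pi/(4*theta) - 1/2 = 9098.5242
(For comparison, the common estimate pi/4 * sqrt(N/k) = 9099.0243; the exact maximiser is used here.)
Optimal iterations = 9099

9099


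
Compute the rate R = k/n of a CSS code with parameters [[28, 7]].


Code rate R = k/n
= 7/28
= 0.2500

0.2500


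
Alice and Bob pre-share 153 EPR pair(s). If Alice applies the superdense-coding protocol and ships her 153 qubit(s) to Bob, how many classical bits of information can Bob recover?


Superdense coding allows 2 classical bits per shared entangled pair.
153 pair(s) -> 2 * 153 = 306 classical bits

306


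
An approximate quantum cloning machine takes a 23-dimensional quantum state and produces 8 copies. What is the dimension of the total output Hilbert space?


Output space = H^(tensor 8) where dim(H) = 23
dim = 23^8
= 529 (after 2 factors)
= 12167 (after 3 factors)
= 279841 (after 4 factors)
= 6436343 (after 5 factors)
= 148035889 (after 6 factors)
= 3404825447 (after 7 factors)
= 78310985281 (after 8 factors)
= 78310985281

78310985281


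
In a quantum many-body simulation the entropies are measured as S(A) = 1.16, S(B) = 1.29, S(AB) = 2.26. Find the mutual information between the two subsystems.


I(A:B) = S(A) + S(B) - S(AB)
= 1.16 + 1.29 - 2.26
= 0.1900

0.1900


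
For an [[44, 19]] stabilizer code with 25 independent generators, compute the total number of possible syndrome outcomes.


Each stabilizer generator gives a binary (+1 or -1) measurement outcome.
With 25 independent generators:
Total syndromes = 2^25
= 33554432

33554432


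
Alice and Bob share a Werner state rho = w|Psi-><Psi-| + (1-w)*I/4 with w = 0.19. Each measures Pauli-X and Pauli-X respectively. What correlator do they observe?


|Psi-> = (|01> - |10>)/sqrt(2)
For the pure Bell state, <X_A X_B> = -1 (Bell-state Pauli correlator).
The maximally-mixed part I/4 has tr(I/4 * P tensor P) = 0 for any traceless Pauli P.
So <X_A X_B>_rho = w * (-1) + (1 - w) * 0
= 0.19 * (-1)
= -0.1900

-0.1900


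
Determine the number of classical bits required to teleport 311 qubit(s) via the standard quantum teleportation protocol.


Quantum teleportation requires 2 classical bits per qubit teleported.
311 qubit(s) -> 2 * 311 = 622 classical bits

622


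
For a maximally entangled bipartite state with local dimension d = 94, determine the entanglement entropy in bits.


For a maximally entangled state in d x d:
S = log2(d) = log2(94)
= 6.5546

6.5546


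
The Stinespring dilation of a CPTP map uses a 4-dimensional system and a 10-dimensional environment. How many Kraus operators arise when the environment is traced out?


Tracing out the environment in an orthonormal basis {|i>_E} gives Kraus operators K_i = <i|_E U |0>_E.
Number of Kraus operators = dim(H_env) = d_env
= 10

10


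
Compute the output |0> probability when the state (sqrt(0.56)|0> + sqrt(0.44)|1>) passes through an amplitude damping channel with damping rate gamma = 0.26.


For amplitude damping with parameter gamma on state sqrt(a)|0> + sqrt(b)|1>:
alpha^2 = 0.56, beta^2 = 0.44
P(|0>) = alpha^2 + gamma * beta^2
= 0.56 + 0.26 * 0.44
= 0.56 + 0.1144
= 0.6744

0.6744


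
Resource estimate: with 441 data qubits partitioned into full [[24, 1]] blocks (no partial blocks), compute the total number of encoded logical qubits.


Each code block uses 24 physical qubits for 1 logical qubit(s).
Number of complete blocks = floor(441 / 24) = 18
Logical qubits = 18 * 1
= 18

18


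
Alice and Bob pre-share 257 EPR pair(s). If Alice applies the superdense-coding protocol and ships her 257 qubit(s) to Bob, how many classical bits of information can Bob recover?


Superdense coding allows 2 classical bits per shared entangled pair.
257 pair(s) -> 2 * 257 = 514 classical bits

514


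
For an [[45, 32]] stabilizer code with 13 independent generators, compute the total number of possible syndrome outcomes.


Each stabilizer generator gives a binary (+1 or -1) measurement outcome.
With 13 independent generators:
Total syndromes = 2^13
= 8192

8192


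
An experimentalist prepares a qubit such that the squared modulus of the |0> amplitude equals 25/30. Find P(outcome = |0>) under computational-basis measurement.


|alpha|^2 = 25/30 = 0.8333
|beta|^2 = 1 - 25/30 = 5/30 = 0.1667
P(|0>) = |alpha|^2 = 0.8333

0.8333


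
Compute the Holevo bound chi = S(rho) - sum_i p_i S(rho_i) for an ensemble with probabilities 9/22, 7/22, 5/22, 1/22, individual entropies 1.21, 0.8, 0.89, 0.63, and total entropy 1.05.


chi = S(rho) - sum_i p_i * S(rho_i)
Weighted entropy = 9/22 * 1.21 + 7/22 * 0.8 + 5/22 * 0.89 + 1/22 * 0.63
= 0.9805
chi = 1.05 - 0.9805
= 0.0695

0.0695


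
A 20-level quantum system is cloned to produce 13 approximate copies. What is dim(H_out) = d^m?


Output space = H^(tensor 13) where dim(H) = 20
dim = 20^13
= 400 (after 2 factors)
= 8000 (after 3 factors)
= 160000 (after 4 factors)
= 3200000 (after 5 factors)
= 64000000 (after 6 factors)
= 1280000000 (after 7 factors)
= 25600000000 (after 8 factors)
= 512000000000 (after 9 factors)
= 10240000000000 (after 10 factors)
= 204800000000000 (after 11 factors)
= 4096000000000000 (after 12 factors)
= 81920000000000000 (after 13 factors)
= 81920000000000000

81920000000000000


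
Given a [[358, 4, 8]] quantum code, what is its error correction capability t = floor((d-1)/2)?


Code parameters: [[358, 4, 8]], distance d = 8.
Number of correctable errors = floor((d-1)/2)
= floor((8 - 1)/2)
= floor(7/2)
= 3

3


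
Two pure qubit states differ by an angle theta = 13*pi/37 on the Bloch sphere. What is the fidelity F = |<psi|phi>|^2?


For states separated by angle theta on Bloch sphere:
F = cos^2(theta/2)
theta = 13*pi/37 = 1.1038
theta/2 = 0.5519
cos(theta/2) = 0.8515
F = 0.7251

0.7251


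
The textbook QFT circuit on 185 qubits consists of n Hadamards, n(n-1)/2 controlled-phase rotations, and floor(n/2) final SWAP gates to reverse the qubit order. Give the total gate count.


Hadamard gates: 185
Controlled rotations: n*(n-1)/2 = 185*184/2 = 17020
SWAP gates: floor(n/2) = floor(185/2) = 92
Total = 185 + 17020 + 92
= 17297

17297


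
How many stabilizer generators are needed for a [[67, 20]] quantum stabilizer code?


For an [[n,k]] stabilizer code:
Number of stabilizer generators = n - k
= 67 - 20
= 47

47


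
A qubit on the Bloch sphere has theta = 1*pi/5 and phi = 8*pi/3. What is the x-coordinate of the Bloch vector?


theta = 0.6283, phi = 8.3776
r_x = sin(theta)*cos(phi) = 0.5878 * -0.5000
r_x = -0.2939

-0.2939


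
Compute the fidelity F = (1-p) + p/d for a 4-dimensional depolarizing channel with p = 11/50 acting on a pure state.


F = (1-p) + p/d
= (1 - 0.2200) + 0.2200/4
= 0.7800 + 0.0550
= 0.8350

0.8350


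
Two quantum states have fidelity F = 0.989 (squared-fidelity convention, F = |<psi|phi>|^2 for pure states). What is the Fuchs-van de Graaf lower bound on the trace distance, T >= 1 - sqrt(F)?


Fuchs-van de Graaf (squared-fidelity convention): 1 - sqrt(F) <= T <= sqrt(1 - F).
Lower bound: T >= 1 - sqrt(F)
sqrt(F) = sqrt(0.989) = 0.9945
T >= 1 - 0.9945
T >= 0.0055

0.0055


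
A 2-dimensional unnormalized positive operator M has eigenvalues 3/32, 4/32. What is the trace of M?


tr(M) = sum of eigenvalues
= 3/32 + 4/32
= 7/32
= 0.2188

0.2188


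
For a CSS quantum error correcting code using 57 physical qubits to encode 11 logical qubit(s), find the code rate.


Code rate R = k/n
= 11/57
= 0.1930

0.1930


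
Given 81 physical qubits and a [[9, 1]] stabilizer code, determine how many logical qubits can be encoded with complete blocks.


Each code block uses 9 physical qubits for 1 logical qubit(s).
Number of complete blocks = floor(81 / 9) = 9
Logical qubits = 9 * 1
= 9

9


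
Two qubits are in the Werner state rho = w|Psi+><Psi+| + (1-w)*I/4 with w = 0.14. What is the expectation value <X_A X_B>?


|Psi+> = (|01> + |10>)/sqrt(2)
For the pure Bell state, <X_A X_B> = +1 (Bell-state Pauli correlator).
The maximally-mixed part I/4 has tr(I/4 * P tensor P) = 0 for any traceless Pauli P.
So <X_A X_B>_rho = w * (+1) + (1 - w) * 0
= 0.14 * (+1)
= 0.1400

0.1400


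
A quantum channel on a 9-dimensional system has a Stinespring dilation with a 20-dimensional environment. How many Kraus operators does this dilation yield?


Tracing out the environment in an orthonormal basis {|i>_E} gives Kraus operators K_i = <i|_E U |0>_E.
Number of Kraus operators = dim(H_env) = d_env
= 20

20


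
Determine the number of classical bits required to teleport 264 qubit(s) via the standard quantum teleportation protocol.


Quantum teleportation requires 2 classical bits per qubit teleported.
264 qubit(s) -> 2 * 264 = 528 classical bits

528


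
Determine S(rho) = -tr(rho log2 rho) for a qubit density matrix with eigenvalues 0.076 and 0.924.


S = -p*log2(p) - (1-p)*log2(1-p)
p = 0.0760, 1-p = 0.9240
= -0.0760 * log2(0.0760) - 0.9240 * log2(0.9240)
= -(-0.2826) - (-0.1054)
= 0.3879

0.3879


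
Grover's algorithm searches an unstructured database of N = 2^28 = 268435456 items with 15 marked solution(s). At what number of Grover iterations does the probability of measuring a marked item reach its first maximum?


After j Grover iterations the success probability is P(j) = sin^2((2j+1)*theta), where sin(theta) = sqrt(k/N).
N = 2^28 = 268435456, k = 15
sin(theta) = sqrt(k/N) = 0.0002363881437
theta = arcsin(sqrt(k/N)) = 0.0002363881459 rad
P(j) reaches its first maximum when (2j+1)*theta is as close as possible to pi/2, i.e. j = round(pi/(4*theta) - 1/2).
pi/(4*theta) - 1/2 = 3321.9939
(For comparison, the common estimate pi/4 * sqrt(N/k) = 3322.4939; the exact maximiser is used here.)
Optimal iterations = 3322

3322


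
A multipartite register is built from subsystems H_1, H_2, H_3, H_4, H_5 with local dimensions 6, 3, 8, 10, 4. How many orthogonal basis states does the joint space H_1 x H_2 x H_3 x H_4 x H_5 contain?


dim(H_1 x H_2 x H_3 x H_4 x H_5) = 6 * 3 * 8 * 10 * 4
= 18 * 8 * 10 * 4
= 144 * 10 * 4
= 1440 * 4
= 5760

5760


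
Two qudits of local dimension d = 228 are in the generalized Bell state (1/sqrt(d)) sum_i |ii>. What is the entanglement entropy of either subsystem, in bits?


For a maximally entangled state in d x d:
S = log2(d) = log2(228)
= 7.8329

7.8329


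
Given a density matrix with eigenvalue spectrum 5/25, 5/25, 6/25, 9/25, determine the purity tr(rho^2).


tr(rho^2) = sum of eigenvalues squared
= (5/25)^2 + (5/25)^2 + (6/25)^2 + (9/25)^2
= (25 + 25 + 36 + 81) / 625
= 167/625
= 0.2672

0.2672


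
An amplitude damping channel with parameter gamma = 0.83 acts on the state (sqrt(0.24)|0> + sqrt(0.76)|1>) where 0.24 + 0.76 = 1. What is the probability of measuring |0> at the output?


For amplitude damping with parameter gamma on state sqrt(a)|0> + sqrt(b)|1>:
alpha^2 = 0.24, beta^2 = 0.76
P(|0>) = alpha^2 + gamma * beta^2
= 0.24 + 0.83 * 0.76
= 0.24 + 0.6308
= 0.8708

0.8708


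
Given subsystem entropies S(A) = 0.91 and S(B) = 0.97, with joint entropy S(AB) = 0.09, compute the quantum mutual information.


I(A:B) = S(A) + S(B) - S(AB)
= 0.91 + 0.97 - 0.09
= 1.7900

1.7900


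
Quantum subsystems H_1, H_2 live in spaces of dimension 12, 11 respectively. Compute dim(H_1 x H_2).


dim(H_1 x H_2) = 12 * 11
= 132

132


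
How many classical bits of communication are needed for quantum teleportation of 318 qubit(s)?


Quantum teleportation requires 2 classical bits per qubit teleported.
318 qubit(s) -> 2 * 318 = 636 classical bits

636


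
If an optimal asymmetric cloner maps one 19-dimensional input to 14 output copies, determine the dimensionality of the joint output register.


Output space = H^(tensor 14) where dim(H) = 19
dim = 19^14
= 361 (after 2 factors)
= 6859 (after 3 factors)
= 130321 (after 4 factors)
= 2476099 (after 5 factors)
= 47045881 (after 6 factors)
= 893871739 (after 7 factors)
= 16983563041 (after 8 factors)
= 322687697779 (after 9 factors)
= 6131066257801 (after 10 factors)
= 116490258898219 (after 11 factors)
= 2213314919066161 (after 12 factors)
= 42052983462257059 (after 13 factors)
= 799006685782884121 (after 14 factors)
= 799006685782884121

799006685782884121


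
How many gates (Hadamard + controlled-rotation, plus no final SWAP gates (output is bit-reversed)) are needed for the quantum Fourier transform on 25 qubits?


Hadamard gates: 25
Controlled rotations: n*(n-1)/2 = 25*24/2 = 300
SWAP gates: 0 (omitted)
Total = 25 + 300
= 325

325


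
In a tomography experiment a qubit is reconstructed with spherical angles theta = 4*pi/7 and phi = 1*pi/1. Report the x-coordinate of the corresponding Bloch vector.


theta = 1.7952, phi = 3.1416
r_x = sin(theta)*cos(phi) = 0.9749 * -1.0000
r_x = -0.9749

-0.9749


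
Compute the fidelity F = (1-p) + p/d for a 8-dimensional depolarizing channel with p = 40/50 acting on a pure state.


F = (1-p) + p/d
= (1 - 0.8000) + 0.8000/8
= 0.2000 + 0.1000
= 0.3000

0.3000


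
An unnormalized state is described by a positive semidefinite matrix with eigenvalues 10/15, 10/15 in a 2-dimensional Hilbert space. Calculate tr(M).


tr(M) = sum of eigenvalues
= 10/15 + 10/15
= 20/15
= 1.3333

1.3333


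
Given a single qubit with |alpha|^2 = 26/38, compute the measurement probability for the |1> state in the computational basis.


|alpha|^2 = 26/38 = 0.6842
|beta|^2 = 1 - 26/38 = 12/38 = 0.3158
P(|1>) = |beta|^2 = 0.3158

0.3158


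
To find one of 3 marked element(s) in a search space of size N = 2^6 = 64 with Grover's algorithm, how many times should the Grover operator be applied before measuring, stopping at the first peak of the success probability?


After j Grover iterations the success probability is P(j) = sin^2((2j+1)*theta), where sin(theta) = sqrt(k/N).
N = 2^6 = 64, k = 3
sin(theta) = sqrt(k/N) = 0.2165063509
theta = arcsin(sqrt(k/N)) = 0.2182345144 rad
P(j) reaches its first maximum when (2j+1)*theta is as close as possible to pi/2, i.e. j = round(pi/(4*theta) - 1/2).
pi/(4*theta) - 1/2 = 3.0989
(For comparison, the common estimate pi/4 * sqrt(N/k) = 3.6276; the exact maximiser is used here.)
Optimal iterations = 3

3
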